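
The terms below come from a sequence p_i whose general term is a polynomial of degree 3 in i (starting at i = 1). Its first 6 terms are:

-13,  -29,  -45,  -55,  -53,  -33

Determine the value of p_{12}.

1st diffs: -16, -16, -10, 2, 20.
2nd diffs: 0, 6, 12, 18.
3rd diffs: 6, 6, 6 (constant).
Newton forward-difference form: p_i = -13 + (-16)·C(i-1,1) + 6·C(i-1,3).
At i = 12: i-1 = 11, so p_{12} = -13 - 176 + 990 = 801.

801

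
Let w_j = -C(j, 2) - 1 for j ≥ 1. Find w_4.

C(4, 2) = 6, so w_4 = -7.

-7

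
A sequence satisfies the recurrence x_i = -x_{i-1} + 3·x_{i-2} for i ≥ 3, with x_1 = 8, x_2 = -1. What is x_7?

Iterate the recurrence:
x_3 = 25  x_4 = -28  x_5 = 103  x_6 = -187  x_7 = 496.

496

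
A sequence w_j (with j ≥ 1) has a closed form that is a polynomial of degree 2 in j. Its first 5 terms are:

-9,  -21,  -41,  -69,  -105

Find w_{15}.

-905

1st diffs: -12, -20, -28, -36.
2nd diffs: -8, -8, -8 (constant).
So w_j = -4j^2 - 5.
Evaluating at j = 15 gives w_{15} = -905.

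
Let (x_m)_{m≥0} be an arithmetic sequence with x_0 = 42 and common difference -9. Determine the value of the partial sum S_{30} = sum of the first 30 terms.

-2655

x_m = 42 + (m - 0)·(-9).
x_{29} = -219; S = 30·(42 + (-219))/2 = -2655.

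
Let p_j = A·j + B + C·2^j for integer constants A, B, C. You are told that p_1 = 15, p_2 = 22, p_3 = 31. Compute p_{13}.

Write the equations: A + B + 2C = 15; 2A + B + 4C = 22; 3A + B + 8C = 31.
Subtracting the first from the second: A + 2C = 7.
Subtracting the second from the third: A + 4C = 9.
Solving: C = 1, A = 5, then B = 8.
Therefore p_{13} = 65 + 8 + 1·8192 = 8265.

8265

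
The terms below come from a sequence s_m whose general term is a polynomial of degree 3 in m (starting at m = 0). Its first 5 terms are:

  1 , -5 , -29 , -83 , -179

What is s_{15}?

-7439

1st diffs: -6, -24, -54, -96.
2nd diffs: -18, -30, -42.
3rd diffs: -12, -12 (constant).
Newton forward-difference form: s_m = 1 + (-6)·C(m,1) + (-18)·C(m,2) + (-12)·C(m,3).
At m = 15: m = 15, so s_{15} = 1 - 90 - 1890 - 5460 = -7439.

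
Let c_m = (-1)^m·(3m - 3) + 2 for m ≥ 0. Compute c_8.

(-1)^8 = 1; 3m - 3 at m=8 is 21; so c_8 = 23.

23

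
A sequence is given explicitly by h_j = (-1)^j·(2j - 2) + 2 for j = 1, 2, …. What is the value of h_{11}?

-18

(-1)^11 = -1; 2j - 2 at j=11 is 20; so h_{11} = -18.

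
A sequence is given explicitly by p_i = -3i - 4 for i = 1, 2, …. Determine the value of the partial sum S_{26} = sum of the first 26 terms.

Over i = 1..26: Σi = 351.
Total = (-3)·351 + (-4)·26 = -1157.

-1157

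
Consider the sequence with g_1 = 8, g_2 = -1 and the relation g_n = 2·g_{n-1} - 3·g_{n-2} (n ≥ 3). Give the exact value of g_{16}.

Step forward from the initial values:
g_3 = -26, g_4 = -49, g_5 = -20, …, g_{13} = 6772, g_{14} = 11171, g_{15} = 2026, g_{16} = -29461.

-29461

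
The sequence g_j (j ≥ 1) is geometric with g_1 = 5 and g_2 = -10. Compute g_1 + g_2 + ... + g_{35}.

57266230615

Common ratio r = -2.
g_j = 5·(-2)^(j-1).
S = 5·((-2)^35 - 1)/(-2 - 1) = 5·(-34359738368 - 1)/(-3) = 57266230615.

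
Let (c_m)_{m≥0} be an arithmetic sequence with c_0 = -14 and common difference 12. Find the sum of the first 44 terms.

c_m = -14 + (m - 0)·12.
c_{43} = 502; S = 44·(-14 + 502)/2 = 10736.

10736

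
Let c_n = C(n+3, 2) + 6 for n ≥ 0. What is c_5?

34

C(8, 2) = 28, so c_5 = 34.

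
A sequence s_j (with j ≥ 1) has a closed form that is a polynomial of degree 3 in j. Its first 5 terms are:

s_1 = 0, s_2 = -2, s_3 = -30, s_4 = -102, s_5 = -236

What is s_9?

-1752

1st diffs: -2, -28, -72, -134.
2nd diffs: -26, -44, -62.
3rd diffs: -18, -18 (constant).
So s_j = -3j^3 + 5j^2 + 4j - 6.
Evaluating at j = 9 gives s_9 = -1752.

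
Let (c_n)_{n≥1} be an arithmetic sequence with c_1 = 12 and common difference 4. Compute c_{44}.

c_n = 12 + (n - 1)·4.
c_{44} = 12 + 43·4 = 184.

184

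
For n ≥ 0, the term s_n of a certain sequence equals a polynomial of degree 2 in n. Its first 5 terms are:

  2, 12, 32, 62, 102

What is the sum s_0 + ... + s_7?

1st diffs: 10, 20, 30, 40.
2nd diffs: 10, 10, 10 (constant).
Newton forward-difference form: s_n = 2 + 10·C(n,1) + 10·C(n,2).
Continuing: 152, 212, 282.
Summing n = 0..7 (8 terms) gives 856.

856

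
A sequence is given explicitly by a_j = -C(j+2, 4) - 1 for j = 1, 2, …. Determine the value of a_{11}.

C(13, 4) = 715, so a_{11} = -716.

-716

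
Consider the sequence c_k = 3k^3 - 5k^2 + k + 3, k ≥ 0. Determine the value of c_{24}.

c_{24} = 3·24^3 - 5·24^2 + 1·24 + 3 = 38619.

38619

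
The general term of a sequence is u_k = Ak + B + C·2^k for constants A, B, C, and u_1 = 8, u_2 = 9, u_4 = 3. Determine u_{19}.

-524224

Plug in k = 1, 2, 4: A + B + 2C = 8; 2A + B + 4C = 9; 4A + B + 16C = 3.
Subtracting the first from the second: A + 2C = 1.
Subtracting the second from the third: 2A + 12C = -6.
Solving: C = -1, A = 3, then B = 7.
Therefore u_{19} = 57 + 7 + (-1)·524288 = -524224.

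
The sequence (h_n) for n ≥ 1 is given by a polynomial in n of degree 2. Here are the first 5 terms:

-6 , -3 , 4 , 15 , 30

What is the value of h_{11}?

204

1st diffs: 3, 7, 11, 15.
2nd diffs: 4, 4, 4 (constant).
So h_n = 2n^2 - 3n - 5.
Evaluating at n = 11 gives h_{11} = 204.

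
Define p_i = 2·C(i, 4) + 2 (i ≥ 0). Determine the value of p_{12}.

C(12, 4) = 495, so p_{12} = 992.

992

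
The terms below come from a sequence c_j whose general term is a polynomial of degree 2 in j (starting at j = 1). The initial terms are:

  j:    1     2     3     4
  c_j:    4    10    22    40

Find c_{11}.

1st diffs: 6, 12, 18.
2nd diffs: 6, 6 (constant).
So c_j = 3j^2 - 3j + 4.
Evaluating at j = 11 gives c_{11} = 334.

334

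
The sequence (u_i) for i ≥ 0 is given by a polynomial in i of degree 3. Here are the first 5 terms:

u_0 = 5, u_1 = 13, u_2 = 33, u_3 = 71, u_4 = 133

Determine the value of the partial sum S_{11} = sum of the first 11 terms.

4455

1st diffs: 8, 20, 38, 62.
2nd diffs: 12, 18, 24.
3rd diffs: 6, 6 (constant).
Newton forward-difference form: u_i = 5 + 8·C(i,1) + 12·C(i,2) + 6·C(i,3).
Continuing: …, 225, 353, 523, 741, …, u_{10} = 1345.
Summing i = 0..10 (11 terms) gives 4455.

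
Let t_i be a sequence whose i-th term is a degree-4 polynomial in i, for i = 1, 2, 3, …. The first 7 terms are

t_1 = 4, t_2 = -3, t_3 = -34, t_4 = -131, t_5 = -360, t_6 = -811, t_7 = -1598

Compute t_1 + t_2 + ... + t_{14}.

-99407

1st diffs: -7, -31, -97, -229, -451, -787.
2nd diffs: -24, -66, -132, -222, -336.
3rd diffs: -42, -66, -90, -114.
4th diffs: -24, -24, -24 (constant).
Newton forward-difference form: t_i = 4 + (-7)·C(i-1,1) + (-24)·C(i-1,2) + (-42)·C(i-1,3) + (-24)·C(i-1,4).
Continuing: …, -2859, -4756, -7475, -11226, …, t_{14} = -31131.
Summing i = 1..14 (14 terms) gives -99407.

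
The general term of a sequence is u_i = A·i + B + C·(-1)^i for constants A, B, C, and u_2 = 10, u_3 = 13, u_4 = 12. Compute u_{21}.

31

Write the equations: 2A + B + C = 10; 3A + B - C = 13; 4A + B + C = 12.
Subtracting the first from the second: A - 2C = 3.
Subtracting the second from the third: A + 2C = -1.
Solving: C = -1, A = 1, then B = 9.
Hence u_{21} = 1·21 + 9 + (-1)·(-1) = 31.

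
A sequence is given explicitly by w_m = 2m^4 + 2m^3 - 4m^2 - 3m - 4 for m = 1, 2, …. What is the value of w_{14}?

w_{14} = 2·14^4 + 2·14^3 - 4·14^2 - 3·14 - 4 = 81490.

81490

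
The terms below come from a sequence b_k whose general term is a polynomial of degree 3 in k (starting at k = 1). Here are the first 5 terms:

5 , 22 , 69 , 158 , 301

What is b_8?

1st diffs: 17, 47, 89, 143.
2nd diffs: 30, 42, 54.
3rd diffs: 12, 12 (constant).
Newton forward-difference form: b_k = 5 + 17·C(k-1,1) + 30·C(k-1,2) + 12·C(k-1,3).
At k = 8: k-1 = 7, so b_8 = 5 + 119 + 630 + 420 = 1174.

1174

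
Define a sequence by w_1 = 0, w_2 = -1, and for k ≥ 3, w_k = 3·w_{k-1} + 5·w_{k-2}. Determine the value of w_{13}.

w_3 = -3, w_4 = -14, w_5 = -57, …, w_{10} = -74326, w_{11} = -311613, w_{12} = -1306469, w_{13} = -5477472.

-5477472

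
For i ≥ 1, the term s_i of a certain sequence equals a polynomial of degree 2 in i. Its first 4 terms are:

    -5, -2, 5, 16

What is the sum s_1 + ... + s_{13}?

1313

1st diffs: 3, 7, 11.
2nd diffs: 4, 4 (constant).
Newton forward-difference form: s_i = -5 + 3·C(i-1,1) + 4·C(i-1,2).
Continuing: …, 31, 50, 73, 100, …, s_{13} = 295.
Summing i = 1..13 (13 terms) gives 1313.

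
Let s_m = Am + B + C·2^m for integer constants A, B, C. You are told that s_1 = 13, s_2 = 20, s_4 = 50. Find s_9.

At m = 1, 2, 4: A + B + 2C = 13; 2A + B + 4C = 20; 4A + B + 16C = 50.
Subtracting the first from the second: A + 2C = 7.
Subtracting the second from the third: 2A + 12C = 30.
Solving: C = 2, A = 3, then B = 6.
Therefore s_9 = 27 + 6 + 2·512 = 1057.

1057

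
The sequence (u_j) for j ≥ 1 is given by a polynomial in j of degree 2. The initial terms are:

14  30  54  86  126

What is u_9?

366

1st diffs: 16, 24, 32, 40.
2nd diffs: 8, 8, 8 (constant).
So u_j = 4j^2 + 4j + 6.
Evaluating at j = 9 gives u_9 = 366.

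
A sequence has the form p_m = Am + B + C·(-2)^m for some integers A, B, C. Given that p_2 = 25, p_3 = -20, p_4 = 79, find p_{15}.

Write the equations: 2A + B + 4C = 25; 3A + B - 8C = -20; 4A + B + 16C = 79.
Subtracting the first from the second: A - 12C = -45.
Subtracting the second from the third: A + 24C = 99.
Solving: C = 4, A = 3, then B = 3.
Therefore p_{15} = 45 + 3 + 4·(-32768) = -131024.

-131024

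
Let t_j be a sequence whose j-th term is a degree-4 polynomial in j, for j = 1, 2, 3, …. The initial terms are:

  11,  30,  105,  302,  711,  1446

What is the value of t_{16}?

1st diffs: 19, 75, 197, 409, 735.
2nd diffs: 56, 122, 212, 326.
3rd diffs: 66, 90, 114.
4th diffs: 24, 24 (constant).
So t_j = j^4 + j^3 - 3j^2 + 6j + 6.
Evaluating at j = 16 gives t_{16} = 68966.

68966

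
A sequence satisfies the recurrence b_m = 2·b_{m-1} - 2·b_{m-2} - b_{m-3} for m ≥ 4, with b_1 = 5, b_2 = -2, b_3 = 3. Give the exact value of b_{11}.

Applying the relation repeatedly:
b_4 = 5  b_5 = 6  b_6 = -1  b_7 = -19  b_8 = -42  b_9 = -45  b_{10} = 13  b_{11} = 158.

158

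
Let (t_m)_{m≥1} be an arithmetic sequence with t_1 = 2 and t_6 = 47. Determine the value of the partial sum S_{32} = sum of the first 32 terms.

Common difference d = (47 - 2) / (6 - 1) = 9.
t_m = 2 + (m - 1)·9.
t_{32} = 281; S = 32·(2 + 281)/2 = 4528.

4528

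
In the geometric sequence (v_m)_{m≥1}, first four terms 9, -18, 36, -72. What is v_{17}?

589824

Common ratio r = -2.
v_m = 9·(-2)^(m-1).
v_{17} = 9·(-2)^16 = 589824.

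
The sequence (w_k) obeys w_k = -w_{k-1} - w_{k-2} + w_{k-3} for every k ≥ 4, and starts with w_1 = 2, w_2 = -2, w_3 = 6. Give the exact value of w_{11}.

-10

Iterate the recurrence:
w_4 = -2, w_5 = -6, w_6 = 14, w_7 = -10, w_8 = -10, w_9 = 34, w_{10} = -34, w_{11} = -10.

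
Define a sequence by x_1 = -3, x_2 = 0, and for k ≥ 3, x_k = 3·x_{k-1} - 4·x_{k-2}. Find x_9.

-1092

Compute successive terms:
x_3 = 12; x_4 = 36; x_5 = 60; x_6 = 36; x_7 = -132; x_8 = -540; x_9 = -1092.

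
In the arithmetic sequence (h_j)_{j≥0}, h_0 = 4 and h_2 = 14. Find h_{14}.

74

Common difference d = (14 - 4) / (2 - 0) = 5.
h_j = 4 + (j - 0)·5.
h_{14} = 4 + 14·5 = 74.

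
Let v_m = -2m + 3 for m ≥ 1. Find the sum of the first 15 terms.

-195

Over m = 1..15: Σm = 120.
Total = (-2)·120 + (3)·15 = -195.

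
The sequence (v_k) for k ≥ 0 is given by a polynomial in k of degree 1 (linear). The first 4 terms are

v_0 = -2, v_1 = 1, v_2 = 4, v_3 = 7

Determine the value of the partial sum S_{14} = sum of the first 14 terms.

245

1st diffs: 3, 3, 3 (constant).
So v_k = 3k - 2.
Continuing: …, 10, 13, 16, 19, …, v_{13} = 37.
Summing k = 0..13 (14 terms) gives 245.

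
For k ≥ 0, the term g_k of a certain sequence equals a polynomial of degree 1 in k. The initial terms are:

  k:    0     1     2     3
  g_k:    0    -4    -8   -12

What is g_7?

1st diffs: -4, -4, -4 (constant).
So g_k = -4k.
Evaluating at k = 7 gives g_7 = -28.

-28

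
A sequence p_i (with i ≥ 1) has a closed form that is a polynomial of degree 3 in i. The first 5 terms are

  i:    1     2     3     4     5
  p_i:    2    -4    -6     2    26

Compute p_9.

1st diffs: -6, -2, 8, 24.
2nd diffs: 4, 10, 16.
3rd diffs: 6, 6 (constant).
Newton forward-difference form: p_i = 2 + (-6)·C(i-1,1) + 4·C(i-1,2) + 6·C(i-1,3).
At i = 9: i-1 = 8, so p_9 = 2 - 48 + 112 + 336 = 402.

402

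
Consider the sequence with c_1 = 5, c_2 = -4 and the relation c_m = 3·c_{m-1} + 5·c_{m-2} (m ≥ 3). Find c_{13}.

Compute successive terms:
c_3 = 13; c_4 = 19; c_5 = 122; …; c_{10} = 145871; c_{11} = 611698; c_{12} = 2564449; c_{13} = 10751837.

10751837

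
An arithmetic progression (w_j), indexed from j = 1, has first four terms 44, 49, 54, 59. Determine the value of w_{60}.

Common difference d = 5.
w_j = 44 + (j - 1)·5.
w_{60} = 44 + 59·5 = 339.

339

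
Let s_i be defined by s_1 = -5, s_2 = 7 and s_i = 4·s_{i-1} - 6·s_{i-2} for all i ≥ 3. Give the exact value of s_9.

-16592

Step forward from the initial values:
s_3 = 58;  s_4 = 190;  s_5 = 412;  s_6 = 508;  s_7 = -440;  s_8 = -4808;  s_9 = -16592.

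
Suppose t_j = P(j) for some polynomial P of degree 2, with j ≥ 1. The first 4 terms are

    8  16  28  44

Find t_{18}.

1st diffs: 8, 12, 16.
2nd diffs: 4, 4 (constant).
Newton forward-difference form: t_j = 8 + 8·C(j-1,1) + 4·C(j-1,2).
At j = 18: j-1 = 17, so t_{18} = 8 + 136 + 544 = 688.

688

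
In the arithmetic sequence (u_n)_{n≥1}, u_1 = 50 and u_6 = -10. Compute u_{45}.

-478

Common difference d = (-10 - 50) / (6 - 1) = -12.
u_n = 50 + (n - 1)·(-12).
u_{45} = 50 + 44·(-12) = -478.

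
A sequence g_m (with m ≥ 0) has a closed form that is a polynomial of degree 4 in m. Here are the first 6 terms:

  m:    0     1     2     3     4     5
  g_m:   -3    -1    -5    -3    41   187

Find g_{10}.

1st diffs: 2, -4, 2, 44, 146.
2nd diffs: -6, 6, 42, 102.
3rd diffs: 12, 36, 60.
4th diffs: 24, 24 (constant).
So g_m = m^4 - 4m^3 + 2m^2 + 3m - 3.
Evaluating at m = 10 gives g_{10} = 6227.

6227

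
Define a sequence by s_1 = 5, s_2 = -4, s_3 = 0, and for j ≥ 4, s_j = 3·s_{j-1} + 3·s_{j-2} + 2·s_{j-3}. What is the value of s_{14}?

s_4 = -2;  s_5 = -14;  s_6 = -48;  …;  s_{11} = -44006;  s_{12} = -171648;  s_{13} = -669526;  s_{14} = -2611534.

-2611534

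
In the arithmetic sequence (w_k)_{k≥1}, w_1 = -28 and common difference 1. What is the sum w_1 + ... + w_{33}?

-396

w_k = -28 + (k - 1)·1.
w_{33} = 4; S = 33·(-28 + 4)/2 = -396.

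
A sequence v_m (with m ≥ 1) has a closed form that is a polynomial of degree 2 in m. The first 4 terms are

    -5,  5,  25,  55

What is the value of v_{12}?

655

1st diffs: 10, 20, 30.
2nd diffs: 10, 10 (constant).
Newton forward-difference form: v_m = -5 + 10·C(m-1,1) + 10·C(m-1,2).
At m = 12: m-1 = 11, so v_{12} = -5 + 110 + 550 = 655.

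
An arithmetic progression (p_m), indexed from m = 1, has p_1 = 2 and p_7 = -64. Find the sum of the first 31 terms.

Common difference d = (-64 - 2) / (7 - 1) = -11.
p_m = 2 + (m - 1)·(-11).
p_{31} = -328; S = 31·(2 + (-328))/2 = -5053.

-5053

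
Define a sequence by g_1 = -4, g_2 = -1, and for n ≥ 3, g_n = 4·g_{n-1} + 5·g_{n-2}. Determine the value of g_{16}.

g_3 = -24;  g_4 = -101;  g_5 = -524;  …;  g_{13} = -203450524;  g_{14} = -1017252601;  g_{15} = -5086263024;  g_{16} = -25431315101.
(Characteristic roots are 5 and -1.)

-25431315101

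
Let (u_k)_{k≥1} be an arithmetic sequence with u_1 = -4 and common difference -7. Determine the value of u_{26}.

-179

u_k = -4 + (k - 1)·(-7).
u_{26} = -4 + 25·(-7) = -179.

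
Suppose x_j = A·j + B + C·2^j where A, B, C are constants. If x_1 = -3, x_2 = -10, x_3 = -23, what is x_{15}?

At j = 1, 2, 3: A + B + 2C = -3; 2A + B + 4C = -10; 3A + B + 8C = -23.
Subtracting the first from the second: A + 2C = -7.
Subtracting the second from the third: A + 4C = -13.
Solving: C = -3, A = -1, then B = 4.
So x_j = -1·j + 4 + (-3)·2^j; at j=15 this is -98315.

-98315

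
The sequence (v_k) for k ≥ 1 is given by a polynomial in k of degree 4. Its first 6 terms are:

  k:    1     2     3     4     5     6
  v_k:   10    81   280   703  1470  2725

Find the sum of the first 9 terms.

1st diffs: 71, 199, 423, 767, 1255.
2nd diffs: 128, 224, 344, 488.
3rd diffs: 96, 120, 144.
4th diffs: 24, 24 (constant).
Newton forward-difference form: v_k = 10 + 71·C(k-1,1) + 128·C(k-1,2) + 96·C(k-1,3) + 24·C(k-1,4).
Continuing: 4636, 7395, 11218.
Summing k = 1..9 (9 terms) gives 28518.

28518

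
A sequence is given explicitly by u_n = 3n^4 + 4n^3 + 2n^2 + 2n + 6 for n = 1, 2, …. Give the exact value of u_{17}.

270833

u_{17} = 3·17^4 + 4·17^3 + 2·17^2 + 2·17 + 6 = 270833.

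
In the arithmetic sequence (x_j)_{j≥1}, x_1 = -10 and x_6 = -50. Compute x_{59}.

Common difference d = (-50 - (-10)) / (6 - 1) = -8.
x_j = -10 + (j - 1)·(-8).
x_{59} = -10 + 58·(-8) = -474.

-474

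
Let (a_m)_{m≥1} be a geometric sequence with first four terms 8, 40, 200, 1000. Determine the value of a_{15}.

48828125000

Common ratio r = 5.
a_m = 8·5^(m-1).
a_{15} = 8·5^14 = 48828125000.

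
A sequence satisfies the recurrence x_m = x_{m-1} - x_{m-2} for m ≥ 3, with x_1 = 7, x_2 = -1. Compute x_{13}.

7

Compute successive terms:
x_3 = -8  x_4 = -7  x_5 = 1  …  x_{10} = -7  x_{11} = 1  x_{12} = 8  x_{13} = 7.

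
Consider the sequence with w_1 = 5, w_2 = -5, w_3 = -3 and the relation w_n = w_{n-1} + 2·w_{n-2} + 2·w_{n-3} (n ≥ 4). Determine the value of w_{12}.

Step forward from the initial values:
w_4 = -3  w_5 = -19  w_6 = -31  w_7 = -75  w_8 = -175  w_9 = -387  w_{10} = -887  w_{11} = -2011  w_{12} = -4559.

-4559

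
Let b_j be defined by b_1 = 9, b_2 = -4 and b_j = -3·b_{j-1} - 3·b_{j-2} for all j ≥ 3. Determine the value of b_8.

Step forward from the initial values:
b_3 = -15;  b_4 = 57;  b_5 = -126;  b_6 = 207;  b_7 = -243;  b_8 = 108.

108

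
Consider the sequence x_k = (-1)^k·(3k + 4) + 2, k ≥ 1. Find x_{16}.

54

(-1)^16 = 1; 3k + 4 at k=16 is 52; so x_{16} = 54.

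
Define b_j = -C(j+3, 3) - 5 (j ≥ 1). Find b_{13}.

C(16, 3) = 560, so b_{13} = -565.

-565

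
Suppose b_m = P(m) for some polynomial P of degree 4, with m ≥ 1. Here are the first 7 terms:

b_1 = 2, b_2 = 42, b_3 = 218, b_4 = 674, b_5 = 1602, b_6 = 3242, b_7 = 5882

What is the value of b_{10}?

1st diffs: 40, 176, 456, 928, 1640, 2640.
2nd diffs: 136, 280, 472, 712, 1000.
3rd diffs: 144, 192, 240, 288.
4th diffs: 48, 48, 48 (constant).
Newton forward-difference form: b_m = 2 + 40·C(m-1,1) + 136·C(m-1,2) + 144·C(m-1,3) + 48·C(m-1,4).
At m = 10: m-1 = 9, so b_{10} = 2 + 360 + 4896 + 12096 + 6048 = 23402.

23402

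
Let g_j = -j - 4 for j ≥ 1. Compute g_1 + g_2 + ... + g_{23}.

-368

Over j = 1..23: Σj = 276.
Total = (-1)·276 + (-4)·23 = -368.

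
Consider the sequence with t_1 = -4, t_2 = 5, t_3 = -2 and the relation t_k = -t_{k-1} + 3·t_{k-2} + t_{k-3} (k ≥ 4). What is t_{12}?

Applying the relation repeatedly:
t_4 = 13, t_5 = -14, t_6 = 51, t_7 = -80, t_8 = 219, t_9 = -408, t_{10} = 985, t_{11} = -1990, t_{12} = 4537.

4537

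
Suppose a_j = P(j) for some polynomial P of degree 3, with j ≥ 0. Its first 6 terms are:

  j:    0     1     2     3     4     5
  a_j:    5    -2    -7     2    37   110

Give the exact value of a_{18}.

9977

1st diffs: -7, -5, 9, 35, 73.
2nd diffs: 2, 14, 26, 38.
3rd diffs: 12, 12, 12 (constant).
Newton forward-difference form: a_j = 5 + (-7)·C(j,1) + 2·C(j,2) + 12·C(j,3).
At j = 18: j = 18, so a_{18} = 5 - 126 + 306 + 9792 = 9977.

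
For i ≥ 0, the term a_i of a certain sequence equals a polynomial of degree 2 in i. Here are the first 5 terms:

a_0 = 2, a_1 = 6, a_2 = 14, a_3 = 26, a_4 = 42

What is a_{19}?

762

1st diffs: 4, 8, 12, 16.
2nd diffs: 4, 4, 4 (constant).
Newton forward-difference form: a_i = 2 + 4·C(i,1) + 4·C(i,2).
At i = 19: i = 19, so a_{19} = 2 + 76 + 684 = 762.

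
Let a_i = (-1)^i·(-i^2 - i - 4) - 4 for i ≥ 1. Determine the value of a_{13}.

(-1)^13 = -1; -i^2 - i - 4 at i=13 is -186; so a_{13} = 182.

182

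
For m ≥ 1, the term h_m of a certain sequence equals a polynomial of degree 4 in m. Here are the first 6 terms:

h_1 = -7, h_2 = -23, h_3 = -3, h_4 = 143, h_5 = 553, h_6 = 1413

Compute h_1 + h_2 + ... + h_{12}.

89346

1st diffs: -16, 20, 146, 410, 860.
2nd diffs: 36, 126, 264, 450.
3rd diffs: 90, 138, 186.
4th diffs: 48, 48 (constant).
Newton forward-difference form: h_m = -7 + (-16)·C(m-1,1) + 36·C(m-1,2) + 90·C(m-1,3) + 48·C(m-1,4).
Continuing: …, 2957, 5467, 9273, 14753, …, h_{12} = 32487.
Summing m = 1..12 (12 terms) gives 89346.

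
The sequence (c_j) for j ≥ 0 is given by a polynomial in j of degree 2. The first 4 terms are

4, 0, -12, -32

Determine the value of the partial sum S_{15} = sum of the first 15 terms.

-4000

1st diffs: -4, -12, -20.
2nd diffs: -8, -8 (constant).
Newton forward-difference form: c_j = 4 + (-4)·C(j,1) + (-8)·C(j,2).
Continuing: …, -60, -96, -140, -192, …, c_{14} = -780.
Summing j = 0..14 (15 terms) gives -4000.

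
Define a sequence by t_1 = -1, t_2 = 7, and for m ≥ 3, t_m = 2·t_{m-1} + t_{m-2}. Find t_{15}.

532013

Applying the relation repeatedly:
t_3 = 13; t_4 = 33; t_5 = 79; …; t_{12} = 37809; t_{13} = 91279; t_{14} = 220367; t_{15} = 532013.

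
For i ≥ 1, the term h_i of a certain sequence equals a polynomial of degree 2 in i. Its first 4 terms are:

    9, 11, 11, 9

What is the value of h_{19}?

1st diffs: 2, 0, -2.
2nd diffs: -2, -2 (constant).
So h_i = -i^2 + 5i + 5.
Evaluating at i = 19 gives h_{19} = -261.

-261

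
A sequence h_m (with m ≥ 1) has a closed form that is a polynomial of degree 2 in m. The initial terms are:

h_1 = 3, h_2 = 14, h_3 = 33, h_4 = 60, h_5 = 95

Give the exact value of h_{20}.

1580

1st diffs: 11, 19, 27, 35.
2nd diffs: 8, 8, 8 (constant).
So h_m = 4m^2 - m.
Evaluating at m = 20 gives h_{20} = 1580.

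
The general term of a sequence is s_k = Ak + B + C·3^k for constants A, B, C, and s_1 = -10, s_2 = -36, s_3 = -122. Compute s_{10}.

-295204

The three given values yield: A + B + 3C = -10; 2A + B + 9C = -36; 3A + B + 27C = -122.
Subtracting the first from the second: A + 6C = -26.
Subtracting the second from the third: A + 18C = -86.
Solving: C = -5, A = 4, then B = 1.
Therefore s_{10} = 40 + 1 + (-5)·59049 = -295204.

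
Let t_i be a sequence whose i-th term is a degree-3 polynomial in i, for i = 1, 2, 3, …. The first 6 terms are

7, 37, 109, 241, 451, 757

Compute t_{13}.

1st diffs: 30, 72, 132, 210, 306.
2nd diffs: 42, 60, 78, 96.
3rd diffs: 18, 18, 18 (constant).
Newton forward-difference form: t_i = 7 + 30·C(i-1,1) + 42·C(i-1,2) + 18·C(i-1,3).
At i = 13: i-1 = 12, so t_{13} = 7 + 360 + 2772 + 3960 = 7099.

7099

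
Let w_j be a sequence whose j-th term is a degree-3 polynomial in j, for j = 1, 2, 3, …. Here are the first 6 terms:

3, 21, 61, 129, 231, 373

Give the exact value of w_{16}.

1st diffs: 18, 40, 68, 102, 142.
2nd diffs: 22, 28, 34, 40.
3rd diffs: 6, 6, 6 (constant).
So w_j = j^3 + 5j^2 - 4j + 1.
Evaluating at j = 16 gives w_{16} = 5313.

5313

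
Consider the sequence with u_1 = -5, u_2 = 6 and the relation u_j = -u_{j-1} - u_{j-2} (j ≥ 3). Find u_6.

Step forward from the initial values:
u_3 = -1; u_4 = -5; u_5 = 6; u_6 = -1.

-1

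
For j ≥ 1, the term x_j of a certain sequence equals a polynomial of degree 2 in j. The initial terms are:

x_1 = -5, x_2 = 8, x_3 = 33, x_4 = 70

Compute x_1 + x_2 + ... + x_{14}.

5481

1st diffs: 13, 25, 37.
2nd diffs: 12, 12 (constant).
So x_j = 6j^2 - 5j - 6.
Continuing: …, 119, 180, 253, 338, …, x_{14} = 1100.
Summing j = 1..14 (14 terms) gives 5481.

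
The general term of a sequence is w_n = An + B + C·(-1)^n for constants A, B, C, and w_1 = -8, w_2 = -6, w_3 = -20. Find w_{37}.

-224

Plug in n = 1, 2, 3: A + B - C = -8; 2A + B + C = -6; 3A + B - C = -20.
Subtracting the first from the second: A + 2C = 2.
Subtracting the second from the third: A - 2C = -14.
Solving: C = 4, A = -6, then B = 2.
Hence w_{37} = -6·37 + 2 + 4·(-1) = -224.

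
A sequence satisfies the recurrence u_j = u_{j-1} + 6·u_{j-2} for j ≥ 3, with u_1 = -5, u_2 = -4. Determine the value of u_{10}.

-53986

Iterate the recurrence:
u_3 = -34, u_4 = -58, u_5 = -262, u_6 = -610, u_7 = -2182, u_8 = -5842, u_9 = -18934, u_{10} = -53986.
(Characteristic roots are 3 and -2.)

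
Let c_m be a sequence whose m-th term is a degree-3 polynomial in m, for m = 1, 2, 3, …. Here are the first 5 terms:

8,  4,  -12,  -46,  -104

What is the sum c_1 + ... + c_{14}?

1st diffs: -4, -16, -34, -58.
2nd diffs: -12, -18, -24.
3rd diffs: -6, -6 (constant).
Newton forward-difference form: c_m = 8 + (-4)·C(m-1,1) + (-12)·C(m-1,2) + (-6)·C(m-1,3).
Continuing: …, -192, -316, -482, -696, …, c_{14} = -2696.
Summing m = 1..14 (14 terms) gives -10626.

-10626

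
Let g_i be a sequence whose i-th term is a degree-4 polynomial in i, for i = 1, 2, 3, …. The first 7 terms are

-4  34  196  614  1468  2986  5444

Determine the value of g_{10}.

21938

1st diffs: 38, 162, 418, 854, 1518, 2458.
2nd diffs: 124, 256, 436, 664, 940.
3rd diffs: 132, 180, 228, 276.
4th diffs: 48, 48, 48 (constant).
Newton forward-difference form: g_i = -4 + 38·C(i-1,1) + 124·C(i-1,2) + 132·C(i-1,3) + 48·C(i-1,4).
At i = 10: i-1 = 9, so g_{10} = -4 + 342 + 4464 + 11088 + 6048 = 21938.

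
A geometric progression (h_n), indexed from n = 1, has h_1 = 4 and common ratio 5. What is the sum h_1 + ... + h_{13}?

1220703124

h_n = 4·5^(n-1).
S = 4·(5^13 - 1)/(5 - 1) = 4·(1220703125 - 1)/(4) = 1220703124.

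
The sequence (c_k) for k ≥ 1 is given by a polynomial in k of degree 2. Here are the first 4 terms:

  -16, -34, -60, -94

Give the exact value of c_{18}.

-1410

1st diffs: -18, -26, -34.
2nd diffs: -8, -8 (constant).
Newton forward-difference form: c_k = -16 + (-18)·C(k-1,1) + (-8)·C(k-1,2).
At k = 18: k-1 = 17, so c_{18} = -16 - 306 - 1088 = -1410.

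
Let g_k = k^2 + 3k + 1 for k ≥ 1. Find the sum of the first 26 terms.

7280

Over k = 1..26: Σk = 351, Σk² = 6201.
Total = (1)·6201 + (3)·351 + (1)·26 = 7280.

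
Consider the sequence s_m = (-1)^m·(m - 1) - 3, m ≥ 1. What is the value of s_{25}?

-27

(-1)^25 = -1; m - 1 at m=25 is 24; so s_{25} = -27.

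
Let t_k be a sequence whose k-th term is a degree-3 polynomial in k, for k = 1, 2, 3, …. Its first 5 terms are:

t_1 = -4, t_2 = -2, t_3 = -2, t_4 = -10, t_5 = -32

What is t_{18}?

1st diffs: 2, 0, -8, -22.
2nd diffs: -2, -8, -14.
3rd diffs: -6, -6 (constant).
So t_k = -k^3 + 5k^2 - 6k - 2.
Evaluating at k = 18 gives t_{18} = -4322.

-4322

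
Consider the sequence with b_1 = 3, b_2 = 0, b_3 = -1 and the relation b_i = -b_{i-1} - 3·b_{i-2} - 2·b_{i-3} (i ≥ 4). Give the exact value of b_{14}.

Iterate the recurrence:
b_4 = -5;  b_5 = 8;  b_6 = 9;  …;  b_{11} = -208;  b_{12} = -39;  b_{13} = 593;  b_{14} = -60.

-60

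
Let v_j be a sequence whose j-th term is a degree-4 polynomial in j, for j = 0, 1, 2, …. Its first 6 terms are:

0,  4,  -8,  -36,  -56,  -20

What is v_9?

1st diffs: 4, -12, -28, -20, 36.
2nd diffs: -16, -16, 8, 56.
3rd diffs: 0, 24, 48.
4th diffs: 24, 24 (constant).
Newton forward-difference form: v_j = 4·C(j,1) + (-16)·C(j,2) + 24·C(j,4).
At j = 9: j = 9, so v_9 = 36 - 576 + 3024 = 2484.

2484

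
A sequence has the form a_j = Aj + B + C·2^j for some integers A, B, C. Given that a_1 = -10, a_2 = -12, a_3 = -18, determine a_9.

Plug in j = 1, 2, 3: A + B + 2C = -10; 2A + B + 4C = -12; 3A + B + 8C = -18.
Subtracting the first from the second: A + 2C = -2.
Subtracting the second from the third: A + 4C = -6.
Solving: C = -2, A = 2, then B = -8.
So a_j = 2·j + (-8) + (-2)·2^j; at j=9 this is -1014.

-1014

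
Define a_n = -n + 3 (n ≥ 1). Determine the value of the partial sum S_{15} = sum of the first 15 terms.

Over n = 1..15: Σn = 120.
Total = (-1)·120 + (3)·15 = -75.

-75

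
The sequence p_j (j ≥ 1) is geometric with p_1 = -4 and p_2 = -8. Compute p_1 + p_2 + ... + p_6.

-252

Common ratio r = 2.
p_j = (-4)·2^(j-1).
S = (-4)·(2^6 - 1)/(2 - 1) = (-4)·(64 - 1)/(1) = -252.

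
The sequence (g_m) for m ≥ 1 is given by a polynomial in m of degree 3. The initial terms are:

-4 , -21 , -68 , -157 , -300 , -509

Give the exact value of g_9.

1st diffs: -17, -47, -89, -143, -209.
2nd diffs: -30, -42, -54, -66.
3rd diffs: -12, -12, -12 (constant).
So g_m = -2m^3 - 3m^2 + 6m - 5.
Evaluating at m = 9 gives g_9 = -1652.

-1652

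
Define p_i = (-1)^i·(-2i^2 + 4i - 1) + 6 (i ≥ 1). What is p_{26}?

(-1)^26 = 1; -2i^2 + 4i - 1 at i=26 is -1249; so p_{26} = -1243.

-1243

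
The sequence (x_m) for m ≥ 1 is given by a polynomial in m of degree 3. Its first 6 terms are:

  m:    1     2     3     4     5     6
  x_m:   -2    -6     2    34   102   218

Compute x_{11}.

1938

1st diffs: -4, 8, 32, 68, 116.
2nd diffs: 12, 24, 36, 48.
3rd diffs: 12, 12, 12 (constant).
So x_m = 2m^3 - 6m^2 + 2.
Evaluating at m = 11 gives x_{11} = 1938.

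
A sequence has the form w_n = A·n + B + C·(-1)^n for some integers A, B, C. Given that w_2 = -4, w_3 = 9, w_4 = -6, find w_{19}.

At n = 2, 3, 4: 2A + B + C = -4; 3A + B - C = 9; 4A + B + C = -6.
Subtracting the first from the second: A - 2C = 13.
Subtracting the second from the third: A + 2C = -15.
Solving: C = -7, A = -1, then B = 5.
Hence w_{19} = -1·19 + 5 + (-7)·(-1) = -7.

-7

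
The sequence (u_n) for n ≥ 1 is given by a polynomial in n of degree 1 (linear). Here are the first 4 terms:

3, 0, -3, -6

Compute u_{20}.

1st diffs: -3, -3, -3 (constant).
So u_n = -3n + 6.
Evaluating at n = 20 gives u_{20} = -54.

-54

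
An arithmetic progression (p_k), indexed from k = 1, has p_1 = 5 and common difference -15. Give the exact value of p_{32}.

-460

p_k = 5 + (k - 1)·(-15).
p_{32} = 5 + 31·(-15) = -460.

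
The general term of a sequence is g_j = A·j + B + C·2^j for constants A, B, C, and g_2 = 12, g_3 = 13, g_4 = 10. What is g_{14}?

The three given values yield: 2A + B + 4C = 12; 3A + B + 8C = 13; 4A + B + 16C = 10.
Subtracting the first from the second: A + 4C = 1.
Subtracting the second from the third: A + 8C = -3.
Solving: C = -1, A = 5, then B = 6.
Therefore g_{14} = 70 + 6 + (-1)·16384 = -16308.

-16308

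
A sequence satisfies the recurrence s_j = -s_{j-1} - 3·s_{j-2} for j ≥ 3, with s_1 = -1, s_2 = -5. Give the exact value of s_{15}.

-7192

Iterate the recurrence:
s_3 = 8, s_4 = 7, s_5 = -31, …, s_{12} = -1358, s_{13} = 1559, s_{14} = 2515, s_{15} = -7192.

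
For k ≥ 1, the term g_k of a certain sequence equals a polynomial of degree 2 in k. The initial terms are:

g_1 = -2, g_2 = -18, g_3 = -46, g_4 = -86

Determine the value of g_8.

1st diffs: -16, -28, -40.
2nd diffs: -12, -12 (constant).
So g_k = -6k^2 + 2k + 2.
Evaluating at k = 8 gives g_8 = -366.

-366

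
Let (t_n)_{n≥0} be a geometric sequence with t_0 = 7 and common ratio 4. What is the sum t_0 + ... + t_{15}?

10021590355

t_n = 7·4^(n-0).
S = 7·(4^16 - 1)/(4 - 1) = 7·(4294967296 - 1)/(3) = 10021590355.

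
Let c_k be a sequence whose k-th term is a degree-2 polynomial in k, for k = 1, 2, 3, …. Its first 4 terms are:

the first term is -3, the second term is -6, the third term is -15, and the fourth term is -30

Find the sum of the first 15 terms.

1st diffs: -3, -9, -15.
2nd diffs: -6, -6 (constant).
Newton forward-difference form: c_k = -3 + (-3)·C(k-1,1) + (-6)·C(k-1,2).
Continuing: …, -51, -78, -111, -150, …, c_{15} = -591.
Summing k = 1..15 (15 terms) gives -3090.

-3090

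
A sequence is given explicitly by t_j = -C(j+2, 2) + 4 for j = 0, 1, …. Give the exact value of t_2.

C(4, 2) = 6, so t_2 = -2.

-2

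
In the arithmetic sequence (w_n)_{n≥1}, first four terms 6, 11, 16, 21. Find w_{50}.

251

Common difference d = 5.
w_n = 6 + (n - 1)·5.
w_{50} = 6 + 49·5 = 251.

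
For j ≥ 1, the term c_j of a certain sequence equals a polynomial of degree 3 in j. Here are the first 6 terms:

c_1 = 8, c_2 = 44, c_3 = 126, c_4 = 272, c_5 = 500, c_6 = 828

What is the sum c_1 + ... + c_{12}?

1st diffs: 36, 82, 146, 228, 328.
2nd diffs: 46, 64, 82, 100.
3rd diffs: 18, 18, 18 (constant).
Newton forward-difference form: c_j = 8 + 36·C(j-1,1) + 46·C(j-1,2) + 18·C(j-1,3).
Continuing: …, 1274, 1856, 2592, 3500, …, c_{12} = 5904.
Summing j = 1..12 (12 terms) gives 21502.

21502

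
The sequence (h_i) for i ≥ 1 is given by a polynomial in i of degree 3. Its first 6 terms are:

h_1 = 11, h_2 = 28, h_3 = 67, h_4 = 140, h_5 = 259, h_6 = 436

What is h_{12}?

1st diffs: 17, 39, 73, 119, 177.
2nd diffs: 22, 34, 46, 58.
3rd diffs: 12, 12, 12 (constant).
Newton forward-difference form: h_i = 11 + 17·C(i-1,1) + 22·C(i-1,2) + 12·C(i-1,3).
At i = 12: i-1 = 11, so h_{12} = 11 + 187 + 1210 + 1980 = 3388.

3388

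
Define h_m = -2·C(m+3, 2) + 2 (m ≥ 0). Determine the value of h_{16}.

-340

C(19, 2) = 171, so h_{16} = -340.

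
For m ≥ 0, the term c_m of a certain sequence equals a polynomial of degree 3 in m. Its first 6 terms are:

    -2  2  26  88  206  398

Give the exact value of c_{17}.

1st diffs: 4, 24, 62, 118, 192.
2nd diffs: 20, 38, 56, 74.
3rd diffs: 18, 18, 18 (constant).
Newton forward-difference form: c_m = -2 + 4·C(m,1) + 20·C(m,2) + 18·C(m,3).
At m = 17: m = 17, so c_{17} = -2 + 68 + 2720 + 12240 = 15026.

15026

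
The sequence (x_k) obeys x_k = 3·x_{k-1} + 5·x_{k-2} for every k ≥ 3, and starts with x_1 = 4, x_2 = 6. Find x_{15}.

1036985078

Iterate the recurrence:
x_3 = 38; x_4 = 144; x_5 = 622; …; x_{12} = 14071074; x_{13} = 58994212; x_{14} = 247338006; x_{15} = 1036985078.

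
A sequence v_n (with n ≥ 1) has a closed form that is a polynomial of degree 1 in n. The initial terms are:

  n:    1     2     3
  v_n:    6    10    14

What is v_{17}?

70

1st diffs: 4, 4 (constant).
So v_n = 4n + 2.
Evaluating at n = 17 gives v_{17} = 70.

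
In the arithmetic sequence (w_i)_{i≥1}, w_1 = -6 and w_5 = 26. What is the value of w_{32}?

242

Common difference d = (26 - (-6)) / (5 - 1) = 8.
w_i = -6 + (i - 1)·8.
w_{32} = -6 + 31·8 = 242.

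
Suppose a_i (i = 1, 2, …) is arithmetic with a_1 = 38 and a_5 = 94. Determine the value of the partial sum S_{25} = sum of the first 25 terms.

5150

Common difference d = (94 - 38) / (5 - 1) = 14.
a_i = 38 + (i - 1)·14.
a_{25} = 374; S = 25·(38 + 374)/2 = 5150.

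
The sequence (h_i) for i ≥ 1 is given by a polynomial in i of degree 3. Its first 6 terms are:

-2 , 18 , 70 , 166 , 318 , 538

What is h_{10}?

2338

1st diffs: 20, 52, 96, 152, 220.
2nd diffs: 32, 44, 56, 68.
3rd diffs: 12, 12, 12 (constant).
Newton forward-difference form: h_i = -2 + 20·C(i-1,1) + 32·C(i-1,2) + 12·C(i-1,3).
At i = 10: i-1 = 9, so h_{10} = -2 + 180 + 1152 + 1008 = 2338.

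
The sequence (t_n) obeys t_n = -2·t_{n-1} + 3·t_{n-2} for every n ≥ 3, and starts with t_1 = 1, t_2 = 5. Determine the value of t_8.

2189

Applying the relation repeatedly:
t_3 = -7; t_4 = 29; t_5 = -79; t_6 = 245; t_7 = -727; t_8 = 2189.
(Characteristic roots are 1 and -3.)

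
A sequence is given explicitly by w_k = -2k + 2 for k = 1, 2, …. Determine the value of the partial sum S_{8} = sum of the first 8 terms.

-56

Over k = 1..8: Σk = 36.
Total = (-2)·36 + (2)·8 = -56.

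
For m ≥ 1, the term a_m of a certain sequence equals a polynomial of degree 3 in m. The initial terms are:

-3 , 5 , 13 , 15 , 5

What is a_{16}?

-2613

1st diffs: 8, 8, 2, -10.
2nd diffs: 0, -6, -12.
3rd diffs: -6, -6 (constant).
Newton forward-difference form: a_m = -3 + 8·C(m-1,1) + (-6)·C(m-1,3).
At m = 16: m-1 = 15, so a_{16} = -3 + 120 - 2730 = -2613.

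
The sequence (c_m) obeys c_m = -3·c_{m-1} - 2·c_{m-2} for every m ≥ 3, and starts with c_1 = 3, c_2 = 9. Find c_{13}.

-49137

c_3 = -33  c_4 = 81  c_5 = -177  …  c_{10} = 6129  c_{11} = -12273  c_{12} = 24561  c_{13} = -49137.
(Characteristic roots are -1 and -2.)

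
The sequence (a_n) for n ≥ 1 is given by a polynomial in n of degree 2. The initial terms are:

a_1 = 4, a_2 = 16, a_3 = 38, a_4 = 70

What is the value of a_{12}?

686

1st diffs: 12, 22, 32.
2nd diffs: 10, 10 (constant).
So a_n = 5n^2 - 3n + 2.
Evaluating at n = 12 gives a_{12} = 686.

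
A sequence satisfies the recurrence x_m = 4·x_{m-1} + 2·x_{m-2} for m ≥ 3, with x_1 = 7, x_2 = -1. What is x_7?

3400

x_3 = 10  x_4 = 38  x_5 = 172  x_6 = 764  x_7 = 3400.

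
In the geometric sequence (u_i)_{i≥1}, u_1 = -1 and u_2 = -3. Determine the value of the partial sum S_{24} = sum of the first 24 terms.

Common ratio r = 3.
u_i = (-1)·3^(i-1).
S = (-1)·(3^24 - 1)/(3 - 1) = (-1)·(282429536481 - 1)/(2) = -141214768240.

-141214768240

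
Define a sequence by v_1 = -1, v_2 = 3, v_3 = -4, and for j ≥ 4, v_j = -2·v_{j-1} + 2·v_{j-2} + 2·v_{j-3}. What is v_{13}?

Iterate the recurrence:
v_4 = 12  v_5 = -26  v_6 = 68  v_7 = -164  v_8 = 412  v_9 = -1016  v_{10} = 2528  v_{11} = -6264  v_{12} = 15552  v_{13} = -38576.

-38576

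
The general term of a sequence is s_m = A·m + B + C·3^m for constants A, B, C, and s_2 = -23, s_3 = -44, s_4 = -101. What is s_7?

-2216

At m = 2, 3, 4: 2A + B + 9C = -23; 3A + B + 27C = -44; 4A + B + 81C = -101.
Subtracting the first from the second: A + 18C = -21.
Subtracting the second from the third: A + 54C = -57.
Solving: C = -1, A = -3, then B = -8.
Hence s_7 = -3·7 + (-8) + (-1)·2187 = -2216.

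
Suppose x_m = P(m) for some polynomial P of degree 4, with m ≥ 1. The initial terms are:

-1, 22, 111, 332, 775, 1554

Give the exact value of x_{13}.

1st diffs: 23, 89, 221, 443, 779.
2nd diffs: 66, 132, 222, 336.
3rd diffs: 66, 90, 114.
4th diffs: 24, 24 (constant).
Newton forward-difference form: x_m = -1 + 23·C(m-1,1) + 66·C(m-1,2) + 66·C(m-1,3) + 24·C(m-1,4).
At m = 13: m-1 = 12, so x_{13} = -1 + 276 + 4356 + 14520 + 11880 = 31031.

31031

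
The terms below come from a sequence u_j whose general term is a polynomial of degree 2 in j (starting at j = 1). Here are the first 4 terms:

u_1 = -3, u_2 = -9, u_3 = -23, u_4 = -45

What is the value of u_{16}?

-933

1st diffs: -6, -14, -22.
2nd diffs: -8, -8 (constant).
Newton forward-difference form: u_j = -3 + (-6)·C(j-1,1) + (-8)·C(j-1,2).
At j = 16: j-1 = 15, so u_{16} = -3 - 90 - 840 = -933.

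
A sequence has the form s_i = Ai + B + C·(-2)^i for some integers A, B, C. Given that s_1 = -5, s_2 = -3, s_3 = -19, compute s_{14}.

16329

The three given values yield: A + B - 2C = -5; 2A + B + 4C = -3; 3A + B - 8C = -19.
Subtracting the first from the second: A + 6C = 2.
Subtracting the second from the third: A - 12C = -16.
Solving: C = 1, A = -4, then B = 1.
Hence s_{14} = -4·14 + 1 + 1·16384 = 16329.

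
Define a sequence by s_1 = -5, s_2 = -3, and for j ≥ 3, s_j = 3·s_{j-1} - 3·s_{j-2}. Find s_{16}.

Iterate the recurrence:
s_3 = 6  s_4 = 27  s_5 = 63  …  s_{13} = -3645  s_{14} = -2187  s_{15} = 4374  s_{16} = 19683.

19683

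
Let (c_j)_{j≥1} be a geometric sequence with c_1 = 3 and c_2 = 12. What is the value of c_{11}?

3145728

Common ratio r = 4.
c_j = 3·4^(j-1).
c_{11} = 3·4^10 = 3145728.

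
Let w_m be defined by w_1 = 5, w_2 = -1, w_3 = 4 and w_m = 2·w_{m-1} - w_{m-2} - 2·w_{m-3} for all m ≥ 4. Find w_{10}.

Iterate the recurrence:
w_4 = -1  w_5 = -4  w_6 = -15  w_7 = -24  w_8 = -25  w_9 = 4  w_{10} = 81.

81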